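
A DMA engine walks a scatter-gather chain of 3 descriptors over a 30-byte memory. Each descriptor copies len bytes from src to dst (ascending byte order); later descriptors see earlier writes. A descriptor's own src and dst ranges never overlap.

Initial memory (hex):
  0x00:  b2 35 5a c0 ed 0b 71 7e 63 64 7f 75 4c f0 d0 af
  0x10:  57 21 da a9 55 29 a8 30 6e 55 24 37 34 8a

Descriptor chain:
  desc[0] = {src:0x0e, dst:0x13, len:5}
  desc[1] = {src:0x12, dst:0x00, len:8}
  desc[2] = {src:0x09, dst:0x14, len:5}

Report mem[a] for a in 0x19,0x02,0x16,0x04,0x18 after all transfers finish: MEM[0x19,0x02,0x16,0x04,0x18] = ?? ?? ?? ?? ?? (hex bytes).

MEM[0x19,0x02,0x16,0x04,0x18] = 55 af 75 21 f0

D0: mem[0x13..0x17] <- [d0 af 57 21 da]
D1: mem[0x00..0x07] <- [da d0 af 57 21 da 6e 55]
D2: mem[0x14..0x18] <- [64 7f 75 4c f0]
query mem[0x19]=0x55, mem[0x02]=0xaf, mem[0x16]=0x75, mem[0x04]=0x21, mem[0x18]=0xf0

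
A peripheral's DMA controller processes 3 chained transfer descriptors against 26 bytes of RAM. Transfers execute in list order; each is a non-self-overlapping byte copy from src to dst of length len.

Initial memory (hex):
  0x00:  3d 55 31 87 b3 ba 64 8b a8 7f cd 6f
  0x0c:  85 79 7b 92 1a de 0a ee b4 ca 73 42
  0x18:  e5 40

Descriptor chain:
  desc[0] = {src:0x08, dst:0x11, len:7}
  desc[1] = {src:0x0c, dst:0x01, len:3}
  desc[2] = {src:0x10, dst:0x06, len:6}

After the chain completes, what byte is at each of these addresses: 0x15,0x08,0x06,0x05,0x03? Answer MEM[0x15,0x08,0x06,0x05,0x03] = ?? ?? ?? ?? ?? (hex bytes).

MEM[0x15,0x08,0x06,0x05,0x03] = 85 7f 1a ba 7b

[0] 0x08->0x11 len=7 : a8 7f cd 6f 85 79 7b
[1] 0x0c->0x01 len=3 : 85 79 7b
[2] 0x10->0x06 len=6 : 1a a8 7f cd 6f 85
query mem[0x15]=0x85, mem[0x08]=0x7f, mem[0x06]=0x1a, mem[0x05]=0xba, mem[0x03]=0x7b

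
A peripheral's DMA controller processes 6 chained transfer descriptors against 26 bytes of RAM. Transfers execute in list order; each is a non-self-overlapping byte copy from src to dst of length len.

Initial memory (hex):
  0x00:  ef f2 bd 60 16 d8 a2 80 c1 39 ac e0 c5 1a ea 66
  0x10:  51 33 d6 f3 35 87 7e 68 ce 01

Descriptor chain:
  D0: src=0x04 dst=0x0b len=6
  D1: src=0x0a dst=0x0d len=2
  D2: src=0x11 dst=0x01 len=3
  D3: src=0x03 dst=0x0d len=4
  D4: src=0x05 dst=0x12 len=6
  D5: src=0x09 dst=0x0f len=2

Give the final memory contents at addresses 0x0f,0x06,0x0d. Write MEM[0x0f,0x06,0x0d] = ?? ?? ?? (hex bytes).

MEM[0x0f,0x06,0x0d] = 39 a2 f3

#0 dst[0x0b+6] := {0x16,0xd8,0xa2,0x80,0xc1,0x39}
#1 dst[0x0d+2] := {0xac,0x16}
#2 dst[0x01+3] := {0x33,0xd6,0xf3}
#3 dst[0x0d+4] := {0xf3,0x16,0xd8,0xa2}
#4 dst[0x12+6] := {0xd8,0xa2,0x80,0xc1,0x39,0xac}
#5 dst[0x0f+2] := {0x39,0xac}
query mem[0x0f]=0x39, mem[0x06]=0xa2, mem[0x0d]=0xf3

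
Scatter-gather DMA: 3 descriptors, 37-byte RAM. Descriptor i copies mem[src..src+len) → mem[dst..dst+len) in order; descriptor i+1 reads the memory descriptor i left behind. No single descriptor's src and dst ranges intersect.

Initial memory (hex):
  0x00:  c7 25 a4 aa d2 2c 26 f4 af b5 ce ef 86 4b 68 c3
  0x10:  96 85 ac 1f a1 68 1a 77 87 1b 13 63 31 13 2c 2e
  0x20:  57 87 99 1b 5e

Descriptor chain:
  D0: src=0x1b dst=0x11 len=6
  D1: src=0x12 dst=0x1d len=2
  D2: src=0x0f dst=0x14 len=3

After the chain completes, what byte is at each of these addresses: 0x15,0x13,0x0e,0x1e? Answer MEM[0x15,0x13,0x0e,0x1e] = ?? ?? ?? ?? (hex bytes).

  after D0: wrote 6B at 0x11 = 6331132c2e57
  after D1: wrote 2B at 0x1d = 3113
  after D2: wrote 3B at 0x14 = c39663
query mem[0x15]=0x96, mem[0x13]=0x13, mem[0x0e]=0x68, mem[0x1e]=0x13

MEM[0x15,0x13,0x0e,0x1e] = 96 13 68 13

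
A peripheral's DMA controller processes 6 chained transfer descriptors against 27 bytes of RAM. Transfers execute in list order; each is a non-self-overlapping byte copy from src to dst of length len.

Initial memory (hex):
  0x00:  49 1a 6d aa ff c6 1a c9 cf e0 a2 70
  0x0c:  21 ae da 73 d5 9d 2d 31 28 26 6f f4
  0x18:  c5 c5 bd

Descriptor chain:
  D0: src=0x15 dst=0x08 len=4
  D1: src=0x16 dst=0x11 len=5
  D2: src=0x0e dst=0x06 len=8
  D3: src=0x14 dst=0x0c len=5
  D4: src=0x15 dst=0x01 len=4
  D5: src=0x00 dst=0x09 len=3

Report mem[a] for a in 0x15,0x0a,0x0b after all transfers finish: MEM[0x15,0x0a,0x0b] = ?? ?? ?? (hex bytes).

#0 dst[0x08+4] := {0x26,0x6f,0xf4,0xc5}
#1 dst[0x11+5] := {0x6f,0xf4,0xc5,0xc5,0xbd}
#2 dst[0x06+8] := {0xda,0x73,0xd5,0x6f,0xf4,0xc5,0xc5,0xbd}
#3 dst[0x0c+5] := {0xc5,0xbd,0x6f,0xf4,0xc5}
#4 dst[0x01+4] := {0xbd,0x6f,0xf4,0xc5}
#5 dst[0x09+3] := {0x49,0xbd,0x6f}
query mem[0x15]=0xbd, mem[0x0a]=0xbd, mem[0x0b]=0x6f

MEM[0x15,0x0a,0x0b] = bd bd 6f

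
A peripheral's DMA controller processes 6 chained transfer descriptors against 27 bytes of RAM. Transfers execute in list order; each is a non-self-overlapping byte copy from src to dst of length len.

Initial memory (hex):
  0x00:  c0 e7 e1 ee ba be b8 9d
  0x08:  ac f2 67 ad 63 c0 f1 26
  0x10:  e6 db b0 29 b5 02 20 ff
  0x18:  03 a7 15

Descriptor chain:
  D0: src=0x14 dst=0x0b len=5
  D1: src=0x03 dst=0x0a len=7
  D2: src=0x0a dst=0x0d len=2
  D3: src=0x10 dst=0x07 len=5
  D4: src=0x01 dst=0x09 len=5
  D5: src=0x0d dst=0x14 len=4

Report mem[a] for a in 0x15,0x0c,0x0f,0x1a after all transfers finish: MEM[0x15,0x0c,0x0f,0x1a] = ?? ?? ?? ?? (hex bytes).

D0: mem[0x0b..0x0f] <- [b5 02 20 ff 03]
D1: mem[0x0a..0x10] <- [ee ba be b8 9d ac f2]
D2: mem[0x0d..0x0e] <- [ee ba]
D3: mem[0x07..0x0b] <- [f2 db b0 29 b5]
D4: mem[0x09..0x0d] <- [e7 e1 ee ba be]
D5: mem[0x14..0x17] <- [be ba ac f2]
query mem[0x15]=0xba, mem[0x0c]=0xba, mem[0x0f]=0xac, mem[0x1a]=0x15

MEM[0x15,0x0c,0x0f,0x1a] = ba ba ac 15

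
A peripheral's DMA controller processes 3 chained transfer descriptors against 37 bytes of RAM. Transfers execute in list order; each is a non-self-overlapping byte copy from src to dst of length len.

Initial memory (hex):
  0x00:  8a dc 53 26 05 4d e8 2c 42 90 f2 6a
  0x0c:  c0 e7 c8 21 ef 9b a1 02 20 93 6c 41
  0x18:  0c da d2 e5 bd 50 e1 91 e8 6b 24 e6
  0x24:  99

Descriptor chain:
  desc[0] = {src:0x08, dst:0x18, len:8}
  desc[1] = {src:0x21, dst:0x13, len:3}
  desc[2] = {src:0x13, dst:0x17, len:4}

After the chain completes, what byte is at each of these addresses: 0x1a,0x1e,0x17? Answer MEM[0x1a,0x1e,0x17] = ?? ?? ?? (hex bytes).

[0] 0x08->0x18 len=8 : 42 90 f2 6a c0 e7 c8 21
[1] 0x21->0x13 len=3 : 6b 24 e6
[2] 0x13->0x17 len=4 : 6b 24 e6 6c
query mem[0x1a]=0x6c, mem[0x1e]=0xc8, mem[0x17]=0x6b

MEM[0x1a,0x1e,0x17] = 6c c8 6b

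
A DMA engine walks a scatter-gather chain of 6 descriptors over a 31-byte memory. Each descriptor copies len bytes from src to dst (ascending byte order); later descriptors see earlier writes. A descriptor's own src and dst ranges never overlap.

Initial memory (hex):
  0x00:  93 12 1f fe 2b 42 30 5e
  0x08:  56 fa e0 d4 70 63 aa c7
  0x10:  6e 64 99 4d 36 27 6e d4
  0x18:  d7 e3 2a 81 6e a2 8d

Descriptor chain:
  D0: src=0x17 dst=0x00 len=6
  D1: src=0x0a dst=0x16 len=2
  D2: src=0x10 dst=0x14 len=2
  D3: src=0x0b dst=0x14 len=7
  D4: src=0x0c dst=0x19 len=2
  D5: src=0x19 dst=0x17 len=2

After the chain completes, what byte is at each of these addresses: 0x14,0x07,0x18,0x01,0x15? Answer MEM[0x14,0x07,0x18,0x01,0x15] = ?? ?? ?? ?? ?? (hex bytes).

MEM[0x14,0x07,0x18,0x01,0x15] = d4 5e 63 d7 70

[0] 0x17->0x00 len=6 : d4 d7 e3 2a 81 6e
[1] 0x0a->0x16 len=2 : e0 d4
[2] 0x10->0x14 len=2 : 6e 64
[3] 0x0b->0x14 len=7 : d4 70 63 aa c7 6e 64
[4] 0x0c->0x19 len=2 : 70 63
[5] 0x19->0x17 len=2 : 70 63
query mem[0x14]=0xd4, mem[0x07]=0x5e, mem[0x18]=0x63, mem[0x01]=0xd7, mem[0x15]=0x70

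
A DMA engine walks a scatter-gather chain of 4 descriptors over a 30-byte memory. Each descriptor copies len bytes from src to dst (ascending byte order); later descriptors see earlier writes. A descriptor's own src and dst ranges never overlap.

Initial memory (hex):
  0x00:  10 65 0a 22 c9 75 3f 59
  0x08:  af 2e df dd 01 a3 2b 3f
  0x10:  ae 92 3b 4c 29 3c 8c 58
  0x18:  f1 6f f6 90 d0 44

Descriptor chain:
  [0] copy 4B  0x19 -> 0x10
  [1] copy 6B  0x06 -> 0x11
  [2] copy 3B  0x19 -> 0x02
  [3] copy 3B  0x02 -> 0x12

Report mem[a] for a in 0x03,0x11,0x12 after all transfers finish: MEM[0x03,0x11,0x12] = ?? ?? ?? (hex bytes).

#0 dst[0x10+4] := {0x6f,0xf6,0x90,0xd0}
#1 dst[0x11+6] := {0x3f,0x59,0xaf,0x2e,0xdf,0xdd}
#2 dst[0x02+3] := {0x6f,0xf6,0x90}
#3 dst[0x12+3] := {0x6f,0xf6,0x90}
query mem[0x03]=0xf6, mem[0x11]=0x3f, mem[0x12]=0x6f

MEM[0x03,0x11,0x12] = f6 3f 6f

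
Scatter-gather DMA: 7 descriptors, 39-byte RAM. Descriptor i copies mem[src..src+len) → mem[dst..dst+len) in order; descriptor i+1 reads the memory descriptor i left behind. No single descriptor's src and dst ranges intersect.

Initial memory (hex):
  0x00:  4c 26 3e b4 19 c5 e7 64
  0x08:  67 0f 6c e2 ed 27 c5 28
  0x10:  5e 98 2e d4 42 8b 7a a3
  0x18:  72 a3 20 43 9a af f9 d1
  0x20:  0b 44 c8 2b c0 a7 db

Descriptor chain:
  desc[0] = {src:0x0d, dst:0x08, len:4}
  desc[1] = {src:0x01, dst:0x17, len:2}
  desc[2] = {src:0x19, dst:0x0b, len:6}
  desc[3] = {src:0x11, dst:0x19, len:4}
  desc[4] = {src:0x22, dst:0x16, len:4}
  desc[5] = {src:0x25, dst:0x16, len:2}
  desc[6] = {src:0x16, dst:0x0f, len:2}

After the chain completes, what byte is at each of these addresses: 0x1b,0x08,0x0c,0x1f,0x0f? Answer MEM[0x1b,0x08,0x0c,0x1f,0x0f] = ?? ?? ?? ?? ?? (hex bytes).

MEM[0x1b,0x08,0x0c,0x1f,0x0f] = d4 27 20 d1 a7

  after D0: wrote 4B at 0x08 = 27c5285e
  after D1: wrote 2B at 0x17 = 263e
  after D2: wrote 6B at 0x0b = a320439aaff9
  after D3: wrote 4B at 0x19 = 982ed442
  after D4: wrote 4B at 0x16 = c82bc0a7
  after D5: wrote 2B at 0x16 = a7db
  after D6: wrote 2B at 0x0f = a7db
query mem[0x1b]=0xd4, mem[0x08]=0x27, mem[0x0c]=0x20, mem[0x1f]=0xd1, mem[0x0f]=0xa7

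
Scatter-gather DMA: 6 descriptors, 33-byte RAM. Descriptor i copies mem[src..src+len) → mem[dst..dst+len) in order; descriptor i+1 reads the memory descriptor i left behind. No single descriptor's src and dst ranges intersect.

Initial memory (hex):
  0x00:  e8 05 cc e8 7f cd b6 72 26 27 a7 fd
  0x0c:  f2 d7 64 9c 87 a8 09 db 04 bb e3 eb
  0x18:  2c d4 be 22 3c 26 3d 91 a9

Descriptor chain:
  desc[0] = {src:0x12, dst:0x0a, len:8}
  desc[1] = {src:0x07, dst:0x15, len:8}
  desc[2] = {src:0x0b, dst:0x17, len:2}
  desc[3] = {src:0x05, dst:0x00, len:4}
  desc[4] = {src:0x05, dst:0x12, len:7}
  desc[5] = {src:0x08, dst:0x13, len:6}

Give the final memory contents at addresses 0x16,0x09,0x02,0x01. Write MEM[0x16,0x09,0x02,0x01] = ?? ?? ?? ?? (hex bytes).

MEM[0x16,0x09,0x02,0x01] = db 27 72 b6

[0] 0x12->0x0a len=8 : 09 db 04 bb e3 eb 2c d4
[1] 0x07->0x15 len=8 : 72 26 27 09 db 04 bb e3
[2] 0x0b->0x17 len=2 : db 04
[3] 0x05->0x00 len=4 : cd b6 72 26
[4] 0x05->0x12 len=7 : cd b6 72 26 27 09 db
[5] 0x08->0x13 len=6 : 26 27 09 db 04 bb
query mem[0x16]=0xdb, mem[0x09]=0x27, mem[0x02]=0x72, mem[0x01]=0xb6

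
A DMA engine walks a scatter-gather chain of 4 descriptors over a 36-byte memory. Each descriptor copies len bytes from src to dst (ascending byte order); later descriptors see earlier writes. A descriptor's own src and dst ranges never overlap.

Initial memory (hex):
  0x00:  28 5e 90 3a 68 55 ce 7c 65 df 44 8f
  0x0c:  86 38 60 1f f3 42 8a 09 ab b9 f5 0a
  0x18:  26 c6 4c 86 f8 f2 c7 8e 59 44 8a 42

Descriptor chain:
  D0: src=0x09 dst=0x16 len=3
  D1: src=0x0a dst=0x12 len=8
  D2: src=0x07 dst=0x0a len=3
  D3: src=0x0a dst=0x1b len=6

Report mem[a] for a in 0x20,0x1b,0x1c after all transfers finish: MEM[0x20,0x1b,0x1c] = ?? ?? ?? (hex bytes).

  after D0: wrote 3B at 0x16 = df448f
  after D1: wrote 8B at 0x12 = 448f8638601ff342
  after D2: wrote 3B at 0x0a = 7c65df
  after D3: wrote 6B at 0x1b = 7c65df38601f
query mem[0x20]=0x1f, mem[0x1b]=0x7c, mem[0x1c]=0x65

MEM[0x20,0x1b,0x1c] = 1f 7c 65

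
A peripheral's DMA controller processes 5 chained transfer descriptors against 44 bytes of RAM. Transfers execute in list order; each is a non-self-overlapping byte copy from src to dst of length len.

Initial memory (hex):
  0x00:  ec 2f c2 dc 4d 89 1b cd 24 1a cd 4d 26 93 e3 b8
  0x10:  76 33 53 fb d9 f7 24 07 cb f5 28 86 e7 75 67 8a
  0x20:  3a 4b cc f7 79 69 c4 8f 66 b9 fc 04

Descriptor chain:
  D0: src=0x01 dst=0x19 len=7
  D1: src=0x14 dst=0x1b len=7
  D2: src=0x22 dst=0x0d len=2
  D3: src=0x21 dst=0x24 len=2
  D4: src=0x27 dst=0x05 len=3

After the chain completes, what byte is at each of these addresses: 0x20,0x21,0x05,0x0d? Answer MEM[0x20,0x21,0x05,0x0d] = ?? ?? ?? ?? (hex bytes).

#0 dst[0x19+7] := {0x2f,0xc2,0xdc,0x4d,0x89,0x1b,0xcd}
#1 dst[0x1b+7] := {0xd9,0xf7,0x24,0x07,0xcb,0x2f,0xc2}
#2 dst[0x0d+2] := {0xcc,0xf7}
#3 dst[0x24+2] := {0xc2,0xcc}
#4 dst[0x05+3] := {0x8f,0x66,0xb9}
query mem[0x20]=0x2f, mem[0x21]=0xc2, mem[0x05]=0x8f, mem[0x0d]=0xcc

MEM[0x20,0x21,0x05,0x0d] = 2f c2 8f cc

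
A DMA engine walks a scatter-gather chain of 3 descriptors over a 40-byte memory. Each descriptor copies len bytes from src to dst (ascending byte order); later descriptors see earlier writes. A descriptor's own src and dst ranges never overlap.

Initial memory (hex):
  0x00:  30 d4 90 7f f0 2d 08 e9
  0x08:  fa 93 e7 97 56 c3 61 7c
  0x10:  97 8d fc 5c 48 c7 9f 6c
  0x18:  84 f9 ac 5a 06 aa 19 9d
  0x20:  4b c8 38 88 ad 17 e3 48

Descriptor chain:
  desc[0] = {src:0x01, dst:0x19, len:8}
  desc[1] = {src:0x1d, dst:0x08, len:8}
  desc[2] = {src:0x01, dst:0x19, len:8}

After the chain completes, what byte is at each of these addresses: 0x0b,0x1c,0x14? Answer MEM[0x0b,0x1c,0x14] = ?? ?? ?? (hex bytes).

  after D0: wrote 8B at 0x19 = d4907ff02d08e9fa
  after D1: wrote 8B at 0x08 = 2d08e9fac83888ad
  after D2: wrote 8B at 0x19 = d4907ff02d08e92d
query mem[0x0b]=0xfa, mem[0x1c]=0xf0, mem[0x14]=0x48

MEM[0x0b,0x1c,0x14] = fa f0 48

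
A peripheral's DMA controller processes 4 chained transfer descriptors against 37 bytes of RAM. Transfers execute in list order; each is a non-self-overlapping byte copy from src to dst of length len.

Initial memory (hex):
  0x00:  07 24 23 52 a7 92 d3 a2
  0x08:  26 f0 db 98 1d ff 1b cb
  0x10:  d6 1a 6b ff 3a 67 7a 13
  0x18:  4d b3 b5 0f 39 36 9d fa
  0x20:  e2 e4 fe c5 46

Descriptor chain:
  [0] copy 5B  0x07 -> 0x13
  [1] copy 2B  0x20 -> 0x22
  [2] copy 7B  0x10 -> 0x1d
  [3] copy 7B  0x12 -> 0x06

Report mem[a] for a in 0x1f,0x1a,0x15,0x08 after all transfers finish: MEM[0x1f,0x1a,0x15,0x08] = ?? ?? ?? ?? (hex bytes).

MEM[0x1f,0x1a,0x15,0x08] = 6b b5 f0 26

[0] 0x07->0x13 len=5 : a2 26 f0 db 98
[1] 0x20->0x22 len=2 : e2 e4
[2] 0x10->0x1d len=7 : d6 1a 6b a2 26 f0 db
[3] 0x12->0x06 len=7 : 6b a2 26 f0 db 98 4d
query mem[0x1f]=0x6b, mem[0x1a]=0xb5, mem[0x15]=0xf0, mem[0x08]=0x26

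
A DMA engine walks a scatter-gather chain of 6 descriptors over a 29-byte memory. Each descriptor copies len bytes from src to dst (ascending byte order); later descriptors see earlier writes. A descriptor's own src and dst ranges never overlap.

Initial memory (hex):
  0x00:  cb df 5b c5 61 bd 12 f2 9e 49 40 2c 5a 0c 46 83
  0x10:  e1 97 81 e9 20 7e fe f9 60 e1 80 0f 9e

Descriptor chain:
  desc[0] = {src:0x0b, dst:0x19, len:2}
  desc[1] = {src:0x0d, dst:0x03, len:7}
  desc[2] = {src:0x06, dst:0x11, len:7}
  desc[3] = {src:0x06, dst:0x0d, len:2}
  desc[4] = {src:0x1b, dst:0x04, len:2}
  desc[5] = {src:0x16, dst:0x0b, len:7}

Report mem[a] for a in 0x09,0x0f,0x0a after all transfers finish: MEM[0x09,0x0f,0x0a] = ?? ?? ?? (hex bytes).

MEM[0x09,0x0f,0x0a] = e9 5a 40

#0 dst[0x19+2] := {0x2c,0x5a}
#1 dst[0x03+7] := {0x0c,0x46,0x83,0xe1,0x97,0x81,0xe9}
#2 dst[0x11+7] := {0xe1,0x97,0x81,0xe9,0x40,0x2c,0x5a}
#3 dst[0x0d+2] := {0xe1,0x97}
#4 dst[0x04+2] := {0x0f,0x9e}
#5 dst[0x0b+7] := {0x2c,0x5a,0x60,0x2c,0x5a,0x0f,0x9e}
query mem[0x09]=0xe9, mem[0x0f]=0x5a, mem[0x0a]=0x40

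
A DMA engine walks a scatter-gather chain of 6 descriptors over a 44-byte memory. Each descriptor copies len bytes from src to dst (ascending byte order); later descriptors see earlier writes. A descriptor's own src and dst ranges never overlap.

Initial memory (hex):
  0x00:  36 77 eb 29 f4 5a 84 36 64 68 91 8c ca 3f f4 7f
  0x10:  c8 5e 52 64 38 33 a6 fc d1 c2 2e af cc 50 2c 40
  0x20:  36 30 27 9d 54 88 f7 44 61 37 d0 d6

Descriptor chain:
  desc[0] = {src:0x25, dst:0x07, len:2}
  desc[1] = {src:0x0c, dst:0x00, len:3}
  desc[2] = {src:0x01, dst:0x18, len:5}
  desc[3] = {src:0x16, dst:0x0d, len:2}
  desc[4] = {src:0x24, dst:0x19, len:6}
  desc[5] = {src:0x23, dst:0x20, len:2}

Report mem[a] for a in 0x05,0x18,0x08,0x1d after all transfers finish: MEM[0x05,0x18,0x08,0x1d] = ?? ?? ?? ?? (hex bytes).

MEM[0x05,0x18,0x08,0x1d] = 5a 3f f7 61

[0] 0x25->0x07 len=2 : 88 f7
[1] 0x0c->0x00 len=3 : ca 3f f4
[2] 0x01->0x18 len=5 : 3f f4 29 f4 5a
[3] 0x16->0x0d len=2 : a6 fc
[4] 0x24->0x19 len=6 : 54 88 f7 44 61 37
[5] 0x23->0x20 len=2 : 9d 54
query mem[0x05]=0x5a, mem[0x18]=0x3f, mem[0x08]=0xf7, mem[0x1d]=0x61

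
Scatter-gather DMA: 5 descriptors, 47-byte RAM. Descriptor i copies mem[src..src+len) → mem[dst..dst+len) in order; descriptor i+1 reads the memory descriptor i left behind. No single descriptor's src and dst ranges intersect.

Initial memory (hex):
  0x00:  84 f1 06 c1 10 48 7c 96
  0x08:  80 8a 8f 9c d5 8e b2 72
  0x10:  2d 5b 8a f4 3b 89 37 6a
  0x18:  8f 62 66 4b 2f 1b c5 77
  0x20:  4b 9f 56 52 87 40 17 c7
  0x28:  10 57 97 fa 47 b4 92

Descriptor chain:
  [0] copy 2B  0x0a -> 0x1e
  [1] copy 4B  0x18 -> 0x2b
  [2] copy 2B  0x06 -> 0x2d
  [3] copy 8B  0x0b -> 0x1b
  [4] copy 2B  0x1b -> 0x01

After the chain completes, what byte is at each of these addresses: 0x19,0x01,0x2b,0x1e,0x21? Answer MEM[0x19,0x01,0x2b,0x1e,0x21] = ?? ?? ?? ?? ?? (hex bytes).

MEM[0x19,0x01,0x2b,0x1e,0x21] = 62 9c 8f b2 5b

#0 dst[0x1e+2] := {0x8f,0x9c}
#1 dst[0x2b+4] := {0x8f,0x62,0x66,0x4b}
#2 dst[0x2d+2] := {0x7c,0x96}
#3 dst[0x1b+8] := {0x9c,0xd5,0x8e,0xb2,0x72,0x2d,0x5b,0x8a}
#4 dst[0x01+2] := {0x9c,0xd5}
query mem[0x19]=0x62, mem[0x01]=0x9c, mem[0x2b]=0x8f, mem[0x1e]=0xb2, mem[0x21]=0x5b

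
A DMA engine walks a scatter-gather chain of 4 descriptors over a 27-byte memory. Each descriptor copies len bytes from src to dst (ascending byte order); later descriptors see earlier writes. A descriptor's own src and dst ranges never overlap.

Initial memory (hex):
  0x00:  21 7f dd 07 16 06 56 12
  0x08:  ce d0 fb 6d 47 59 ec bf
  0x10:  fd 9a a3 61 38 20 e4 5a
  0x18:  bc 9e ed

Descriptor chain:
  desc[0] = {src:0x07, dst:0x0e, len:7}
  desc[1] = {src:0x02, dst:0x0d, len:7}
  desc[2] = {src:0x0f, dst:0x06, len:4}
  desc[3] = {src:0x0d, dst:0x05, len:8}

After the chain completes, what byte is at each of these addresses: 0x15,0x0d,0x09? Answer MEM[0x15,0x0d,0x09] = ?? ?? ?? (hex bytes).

MEM[0x15,0x0d,0x09] = 20 dd 56

D0: mem[0x0e..0x14] <- [12 ce d0 fb 6d 47 59]
D1: mem[0x0d..0x13] <- [dd 07 16 06 56 12 ce]
D2: mem[0x06..0x09] <- [16 06 56 12]
D3: mem[0x05..0x0c] <- [dd 07 16 06 56 12 ce 59]
query mem[0x15]=0x20, mem[0x0d]=0xdd, mem[0x09]=0x56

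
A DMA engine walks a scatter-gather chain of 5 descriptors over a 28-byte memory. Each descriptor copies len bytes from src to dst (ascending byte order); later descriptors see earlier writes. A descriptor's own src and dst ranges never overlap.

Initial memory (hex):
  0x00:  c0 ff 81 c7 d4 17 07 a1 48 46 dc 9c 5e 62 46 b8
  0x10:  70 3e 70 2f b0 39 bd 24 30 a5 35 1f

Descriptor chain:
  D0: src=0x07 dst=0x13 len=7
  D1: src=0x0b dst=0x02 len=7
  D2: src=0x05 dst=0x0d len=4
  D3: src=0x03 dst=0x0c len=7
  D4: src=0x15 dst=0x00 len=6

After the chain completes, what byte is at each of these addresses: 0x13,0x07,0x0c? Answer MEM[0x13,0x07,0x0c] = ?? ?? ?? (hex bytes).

MEM[0x13,0x07,0x0c] = a1 70 5e

#0 dst[0x13+7] := {0xa1,0x48,0x46,0xdc,0x9c,0x5e,0x62}
#1 dst[0x02+7] := {0x9c,0x5e,0x62,0x46,0xb8,0x70,0x3e}
#2 dst[0x0d+4] := {0x46,0xb8,0x70,0x3e}
#3 dst[0x0c+7] := {0x5e,0x62,0x46,0xb8,0x70,0x3e,0x46}
#4 dst[0x00+6] := {0x46,0xdc,0x9c,0x5e,0x62,0x35}
query mem[0x13]=0xa1, mem[0x07]=0x70, mem[0x0c]=0x5e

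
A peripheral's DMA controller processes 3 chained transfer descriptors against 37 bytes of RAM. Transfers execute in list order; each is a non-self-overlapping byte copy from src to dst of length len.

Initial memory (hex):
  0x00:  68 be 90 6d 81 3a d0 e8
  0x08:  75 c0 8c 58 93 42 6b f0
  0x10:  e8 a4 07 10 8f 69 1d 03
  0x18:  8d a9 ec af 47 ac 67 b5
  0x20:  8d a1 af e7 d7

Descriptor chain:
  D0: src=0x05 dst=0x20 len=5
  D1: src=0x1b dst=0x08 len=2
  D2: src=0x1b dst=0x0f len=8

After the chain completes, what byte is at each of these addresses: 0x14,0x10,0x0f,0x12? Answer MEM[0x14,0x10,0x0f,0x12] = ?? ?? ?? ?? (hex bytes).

[0] 0x05->0x20 len=5 : 3a d0 e8 75 c0
[1] 0x1b->0x08 len=2 : af 47
[2] 0x1b->0x0f len=8 : af 47 ac 67 b5 3a d0 e8
query mem[0x14]=0x3a, mem[0x10]=0x47, mem[0x0f]=0xaf, mem[0x12]=0x67

MEM[0x14,0x10,0x0f,0x12] = 3a 47 af 67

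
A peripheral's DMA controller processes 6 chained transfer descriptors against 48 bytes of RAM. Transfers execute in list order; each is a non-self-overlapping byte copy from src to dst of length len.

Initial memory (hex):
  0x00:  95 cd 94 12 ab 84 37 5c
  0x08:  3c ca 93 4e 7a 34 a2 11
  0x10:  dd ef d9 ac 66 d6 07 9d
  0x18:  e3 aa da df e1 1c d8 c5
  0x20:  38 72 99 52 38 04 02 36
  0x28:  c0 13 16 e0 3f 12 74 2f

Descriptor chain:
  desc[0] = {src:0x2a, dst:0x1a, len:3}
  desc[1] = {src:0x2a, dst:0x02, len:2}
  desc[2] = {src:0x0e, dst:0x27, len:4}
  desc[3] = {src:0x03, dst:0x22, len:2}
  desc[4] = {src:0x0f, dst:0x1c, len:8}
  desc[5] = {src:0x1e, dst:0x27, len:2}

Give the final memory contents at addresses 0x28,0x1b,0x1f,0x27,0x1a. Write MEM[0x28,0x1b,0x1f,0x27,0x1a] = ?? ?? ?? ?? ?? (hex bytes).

MEM[0x28,0x1b,0x1f,0x27,0x1a] = d9 e0 d9 ef 16

  after D0: wrote 3B at 0x1a = 16e03f
  after D1: wrote 2B at 0x02 = 16e0
  after D2: wrote 4B at 0x27 = a211ddef
  after D3: wrote 2B at 0x22 = e0ab
  after D4: wrote 8B at 0x1c = 11ddefd9ac66d607
  after D5: wrote 2B at 0x27 = efd9
query mem[0x28]=0xd9, mem[0x1b]=0xe0, mem[0x1f]=0xd9, mem[0x27]=0xef, mem[0x1a]=0x16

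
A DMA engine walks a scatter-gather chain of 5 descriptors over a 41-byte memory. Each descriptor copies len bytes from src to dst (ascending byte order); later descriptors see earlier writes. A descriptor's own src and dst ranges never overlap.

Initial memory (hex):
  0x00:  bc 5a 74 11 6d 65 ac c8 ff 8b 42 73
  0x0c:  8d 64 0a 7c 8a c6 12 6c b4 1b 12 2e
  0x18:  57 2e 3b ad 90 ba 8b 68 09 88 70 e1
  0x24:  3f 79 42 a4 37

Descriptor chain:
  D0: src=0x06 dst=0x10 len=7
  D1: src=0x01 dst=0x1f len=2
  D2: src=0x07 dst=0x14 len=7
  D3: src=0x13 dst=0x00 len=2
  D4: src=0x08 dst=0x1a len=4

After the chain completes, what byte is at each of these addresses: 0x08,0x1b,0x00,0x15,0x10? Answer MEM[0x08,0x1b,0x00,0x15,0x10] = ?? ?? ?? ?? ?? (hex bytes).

D0: mem[0x10..0x16] <- [ac c8 ff 8b 42 73 8d]
D1: mem[0x1f..0x20] <- [5a 74]
D2: mem[0x14..0x1a] <- [c8 ff 8b 42 73 8d 64]
D3: mem[0x00..0x01] <- [8b c8]
D4: mem[0x1a..0x1d] <- [ff 8b 42 73]
query mem[0x08]=0xff, mem[0x1b]=0x8b, mem[0x00]=0x8b, mem[0x15]=0xff, mem[0x10]=0xac

MEM[0x08,0x1b,0x00,0x15,0x10] = ff 8b 8b ff ac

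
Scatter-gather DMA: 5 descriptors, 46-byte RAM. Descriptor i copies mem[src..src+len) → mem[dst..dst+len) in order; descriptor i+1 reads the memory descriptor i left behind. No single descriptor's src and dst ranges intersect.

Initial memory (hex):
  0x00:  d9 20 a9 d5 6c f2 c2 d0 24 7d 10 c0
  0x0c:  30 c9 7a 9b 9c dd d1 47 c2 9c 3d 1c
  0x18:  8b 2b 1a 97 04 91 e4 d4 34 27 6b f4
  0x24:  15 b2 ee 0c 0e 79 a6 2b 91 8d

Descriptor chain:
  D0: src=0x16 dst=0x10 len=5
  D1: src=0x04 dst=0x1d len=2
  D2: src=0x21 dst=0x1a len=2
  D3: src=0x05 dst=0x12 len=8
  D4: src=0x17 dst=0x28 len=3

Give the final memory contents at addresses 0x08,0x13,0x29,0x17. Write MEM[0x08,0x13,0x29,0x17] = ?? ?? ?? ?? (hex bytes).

  after D0: wrote 5B at 0x10 = 3d1c8b2b1a
  after D1: wrote 2B at 0x1d = 6cf2
  after D2: wrote 2B at 0x1a = 276b
  after D3: wrote 8B at 0x12 = f2c2d0247d10c030
  after D4: wrote 3B at 0x28 = 10c030
query mem[0x08]=0x24, mem[0x13]=0xc2, mem[0x29]=0xc0, mem[0x17]=0x10

MEM[0x08,0x13,0x29,0x17] = 24 c2 c0 10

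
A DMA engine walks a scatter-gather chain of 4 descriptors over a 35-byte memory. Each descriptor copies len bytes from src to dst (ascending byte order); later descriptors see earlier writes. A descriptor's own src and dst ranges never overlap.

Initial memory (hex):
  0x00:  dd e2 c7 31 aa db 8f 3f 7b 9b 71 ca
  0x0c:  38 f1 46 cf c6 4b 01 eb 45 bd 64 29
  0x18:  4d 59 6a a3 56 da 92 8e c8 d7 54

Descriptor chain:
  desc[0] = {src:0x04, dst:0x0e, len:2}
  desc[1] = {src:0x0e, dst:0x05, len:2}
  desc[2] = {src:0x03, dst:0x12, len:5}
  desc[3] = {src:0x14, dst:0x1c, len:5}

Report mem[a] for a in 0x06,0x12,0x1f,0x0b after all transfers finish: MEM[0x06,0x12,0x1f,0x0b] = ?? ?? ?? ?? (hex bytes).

#0 dst[0x0e+2] := {0xaa,0xdb}
#1 dst[0x05+2] := {0xaa,0xdb}
#2 dst[0x12+5] := {0x31,0xaa,0xaa,0xdb,0x3f}
#3 dst[0x1c+5] := {0xaa,0xdb,0x3f,0x29,0x4d}
query mem[0x06]=0xdb, mem[0x12]=0x31, mem[0x1f]=0x29, mem[0x0b]=0xca

MEM[0x06,0x12,0x1f,0x0b] = db 31 29 ca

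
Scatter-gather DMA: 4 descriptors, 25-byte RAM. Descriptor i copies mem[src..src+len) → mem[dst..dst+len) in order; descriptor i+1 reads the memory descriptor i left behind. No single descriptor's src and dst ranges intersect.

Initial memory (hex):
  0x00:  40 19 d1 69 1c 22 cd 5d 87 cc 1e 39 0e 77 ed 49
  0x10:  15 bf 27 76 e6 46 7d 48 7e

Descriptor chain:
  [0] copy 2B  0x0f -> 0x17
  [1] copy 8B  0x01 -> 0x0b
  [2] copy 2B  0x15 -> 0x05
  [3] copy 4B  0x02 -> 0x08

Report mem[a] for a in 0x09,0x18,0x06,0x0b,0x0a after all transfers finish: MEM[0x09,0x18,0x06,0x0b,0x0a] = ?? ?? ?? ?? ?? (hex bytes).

MEM[0x09,0x18,0x06,0x0b,0x0a] = 69 15 7d 46 1c

  after D0: wrote 2B at 0x17 = 4915
  after D1: wrote 8B at 0x0b = 19d1691c22cd5d87
  after D2: wrote 2B at 0x05 = 467d
  after D3: wrote 4B at 0x08 = d1691c46
query mem[0x09]=0x69, mem[0x18]=0x15, mem[0x06]=0x7d, mem[0x0b]=0x46, mem[0x0a]=0x1c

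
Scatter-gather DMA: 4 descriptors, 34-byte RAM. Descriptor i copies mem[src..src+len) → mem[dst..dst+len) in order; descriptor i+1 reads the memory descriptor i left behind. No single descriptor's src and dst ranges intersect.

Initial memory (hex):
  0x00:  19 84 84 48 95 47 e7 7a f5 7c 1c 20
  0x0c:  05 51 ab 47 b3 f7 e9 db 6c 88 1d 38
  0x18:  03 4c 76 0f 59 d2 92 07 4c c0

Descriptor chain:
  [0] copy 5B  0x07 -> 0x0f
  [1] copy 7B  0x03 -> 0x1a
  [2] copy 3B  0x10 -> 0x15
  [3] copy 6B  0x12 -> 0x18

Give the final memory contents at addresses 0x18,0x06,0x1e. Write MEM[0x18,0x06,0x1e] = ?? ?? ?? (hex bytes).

MEM[0x18,0x06,0x1e] = 1c e7 7a

  after D0: wrote 5B at 0x0f = 7af57c1c20
  after D1: wrote 7B at 0x1a = 489547e77af57c
  after D2: wrote 3B at 0x15 = f57c1c
  after D3: wrote 6B at 0x18 = 1c206cf57c1c
query mem[0x18]=0x1c, mem[0x06]=0xe7, mem[0x1e]=0x7a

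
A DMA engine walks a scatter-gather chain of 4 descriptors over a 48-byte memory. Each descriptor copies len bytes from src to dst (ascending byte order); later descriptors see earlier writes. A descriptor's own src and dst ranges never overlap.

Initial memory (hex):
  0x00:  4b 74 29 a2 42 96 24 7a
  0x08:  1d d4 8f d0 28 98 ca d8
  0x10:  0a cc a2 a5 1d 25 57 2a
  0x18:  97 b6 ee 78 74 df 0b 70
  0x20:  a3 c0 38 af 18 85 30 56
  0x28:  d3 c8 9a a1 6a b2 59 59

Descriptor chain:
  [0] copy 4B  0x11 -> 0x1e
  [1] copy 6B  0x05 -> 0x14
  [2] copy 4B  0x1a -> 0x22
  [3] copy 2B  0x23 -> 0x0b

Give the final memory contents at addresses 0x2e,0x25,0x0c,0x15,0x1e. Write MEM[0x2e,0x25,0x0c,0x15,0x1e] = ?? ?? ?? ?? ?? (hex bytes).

MEM[0x2e,0x25,0x0c,0x15,0x1e] = 59 df 74 24 cc

  after D0: wrote 4B at 0x1e = cca2a51d
  after D1: wrote 6B at 0x14 = 96247a1dd48f
  after D2: wrote 4B at 0x22 = ee7874df
  after D3: wrote 2B at 0x0b = 7874
query mem[0x2e]=0x59, mem[0x25]=0xdf, mem[0x0c]=0x74, mem[0x15]=0x24, mem[0x1e]=0xcc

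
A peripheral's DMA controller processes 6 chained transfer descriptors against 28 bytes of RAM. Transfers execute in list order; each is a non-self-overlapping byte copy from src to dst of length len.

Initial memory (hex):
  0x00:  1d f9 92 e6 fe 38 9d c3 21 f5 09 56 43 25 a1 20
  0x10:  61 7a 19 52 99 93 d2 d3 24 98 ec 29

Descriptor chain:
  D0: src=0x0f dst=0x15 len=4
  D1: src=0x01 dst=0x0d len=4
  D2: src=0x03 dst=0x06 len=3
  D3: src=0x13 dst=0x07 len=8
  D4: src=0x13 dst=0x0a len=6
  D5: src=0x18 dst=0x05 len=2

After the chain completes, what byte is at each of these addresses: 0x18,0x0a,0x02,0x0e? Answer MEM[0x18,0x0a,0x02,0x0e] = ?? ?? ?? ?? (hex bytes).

#0 dst[0x15+4] := {0x20,0x61,0x7a,0x19}
#1 dst[0x0d+4] := {0xf9,0x92,0xe6,0xfe}
#2 dst[0x06+3] := {0xe6,0xfe,0x38}
#3 dst[0x07+8] := {0x52,0x99,0x20,0x61,0x7a,0x19,0x98,0xec}
#4 dst[0x0a+6] := {0x52,0x99,0x20,0x61,0x7a,0x19}
#5 dst[0x05+2] := {0x19,0x98}
query mem[0x18]=0x19, mem[0x0a]=0x52, mem[0x02]=0x92, mem[0x0e]=0x7a

MEM[0x18,0x0a,0x02,0x0e] = 19 52 92 7a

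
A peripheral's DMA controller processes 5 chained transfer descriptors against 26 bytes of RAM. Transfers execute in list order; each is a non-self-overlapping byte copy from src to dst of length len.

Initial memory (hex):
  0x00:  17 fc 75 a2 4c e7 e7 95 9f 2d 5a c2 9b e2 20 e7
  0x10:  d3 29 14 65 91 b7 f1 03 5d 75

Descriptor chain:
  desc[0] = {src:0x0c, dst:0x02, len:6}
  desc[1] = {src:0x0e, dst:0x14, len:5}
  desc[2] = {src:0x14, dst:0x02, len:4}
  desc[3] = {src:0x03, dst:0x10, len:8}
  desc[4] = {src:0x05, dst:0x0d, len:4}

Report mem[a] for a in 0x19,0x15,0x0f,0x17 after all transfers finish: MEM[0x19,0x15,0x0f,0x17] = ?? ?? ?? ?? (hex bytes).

[0] 0x0c->0x02 len=6 : 9b e2 20 e7 d3 29
[1] 0x0e->0x14 len=5 : 20 e7 d3 29 14
[2] 0x14->0x02 len=4 : 20 e7 d3 29
[3] 0x03->0x10 len=8 : e7 d3 29 d3 29 9f 2d 5a
[4] 0x05->0x0d len=4 : 29 d3 29 9f
query mem[0x19]=0x75, mem[0x15]=0x9f, mem[0x0f]=0x29, mem[0x17]=0x5a

MEM[0x19,0x15,0x0f,0x17] = 75 9f 29 5a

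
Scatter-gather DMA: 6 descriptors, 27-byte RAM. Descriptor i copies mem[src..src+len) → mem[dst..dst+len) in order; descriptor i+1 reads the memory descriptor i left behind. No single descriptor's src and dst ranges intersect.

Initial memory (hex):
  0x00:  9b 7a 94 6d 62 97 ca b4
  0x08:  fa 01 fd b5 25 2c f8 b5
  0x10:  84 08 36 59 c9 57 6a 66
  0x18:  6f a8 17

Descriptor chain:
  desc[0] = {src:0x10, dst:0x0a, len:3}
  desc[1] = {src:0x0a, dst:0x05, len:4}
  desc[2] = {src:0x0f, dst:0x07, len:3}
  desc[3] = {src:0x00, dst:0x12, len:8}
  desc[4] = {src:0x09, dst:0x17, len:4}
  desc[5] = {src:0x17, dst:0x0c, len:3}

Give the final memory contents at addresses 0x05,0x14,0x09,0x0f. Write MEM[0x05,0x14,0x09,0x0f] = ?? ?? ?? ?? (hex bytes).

MEM[0x05,0x14,0x09,0x0f] = 84 94 08 b5

#0 dst[0x0a+3] := {0x84,0x08,0x36}
#1 dst[0x05+4] := {0x84,0x08,0x36,0x2c}
#2 dst[0x07+3] := {0xb5,0x84,0x08}
#3 dst[0x12+8] := {0x9b,0x7a,0x94,0x6d,0x62,0x84,0x08,0xb5}
#4 dst[0x17+4] := {0x08,0x84,0x08,0x36}
#5 dst[0x0c+3] := {0x08,0x84,0x08}
query mem[0x05]=0x84, mem[0x14]=0x94, mem[0x09]=0x08, mem[0x0f]=0xb5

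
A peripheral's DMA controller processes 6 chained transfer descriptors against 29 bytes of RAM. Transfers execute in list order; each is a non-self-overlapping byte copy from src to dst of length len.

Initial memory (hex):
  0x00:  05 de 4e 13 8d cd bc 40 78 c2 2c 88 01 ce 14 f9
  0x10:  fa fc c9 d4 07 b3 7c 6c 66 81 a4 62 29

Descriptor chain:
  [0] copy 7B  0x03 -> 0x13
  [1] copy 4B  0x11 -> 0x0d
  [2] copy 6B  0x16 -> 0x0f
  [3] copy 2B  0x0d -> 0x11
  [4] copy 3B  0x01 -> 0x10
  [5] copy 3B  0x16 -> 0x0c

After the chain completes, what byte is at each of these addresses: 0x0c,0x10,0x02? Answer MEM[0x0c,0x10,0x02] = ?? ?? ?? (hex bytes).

#0 dst[0x13+7] := {0x13,0x8d,0xcd,0xbc,0x40,0x78,0xc2}
#1 dst[0x0d+4] := {0xfc,0xc9,0x13,0x8d}
#2 dst[0x0f+6] := {0xbc,0x40,0x78,0xc2,0xa4,0x62}
#3 dst[0x11+2] := {0xfc,0xc9}
#4 dst[0x10+3] := {0xde,0x4e,0x13}
#5 dst[0x0c+3] := {0xbc,0x40,0x78}
query mem[0x0c]=0xbc, mem[0x10]=0xde, mem[0x02]=0x4e

MEM[0x0c,0x10,0x02] = bc de 4e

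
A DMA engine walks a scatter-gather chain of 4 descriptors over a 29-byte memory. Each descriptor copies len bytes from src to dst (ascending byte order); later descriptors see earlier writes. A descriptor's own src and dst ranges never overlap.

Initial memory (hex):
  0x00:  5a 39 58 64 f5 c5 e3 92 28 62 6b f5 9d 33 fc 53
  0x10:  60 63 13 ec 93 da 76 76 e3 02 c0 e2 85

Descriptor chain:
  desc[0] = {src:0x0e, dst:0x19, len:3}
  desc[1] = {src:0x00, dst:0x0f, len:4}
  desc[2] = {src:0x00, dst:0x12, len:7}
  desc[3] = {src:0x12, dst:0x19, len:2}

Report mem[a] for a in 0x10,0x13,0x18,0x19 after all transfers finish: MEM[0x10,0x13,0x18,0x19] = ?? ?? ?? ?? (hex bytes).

MEM[0x10,0x13,0x18,0x19] = 39 39 e3 5a

  after D0: wrote 3B at 0x19 = fc5360
  after D1: wrote 4B at 0x0f = 5a395864
  after D2: wrote 7B at 0x12 = 5a395864f5c5e3
  after D3: wrote 2B at 0x19 = 5a39
query mem[0x10]=0x39, mem[0x13]=0x39, mem[0x18]=0xe3, mem[0x19]=0x5a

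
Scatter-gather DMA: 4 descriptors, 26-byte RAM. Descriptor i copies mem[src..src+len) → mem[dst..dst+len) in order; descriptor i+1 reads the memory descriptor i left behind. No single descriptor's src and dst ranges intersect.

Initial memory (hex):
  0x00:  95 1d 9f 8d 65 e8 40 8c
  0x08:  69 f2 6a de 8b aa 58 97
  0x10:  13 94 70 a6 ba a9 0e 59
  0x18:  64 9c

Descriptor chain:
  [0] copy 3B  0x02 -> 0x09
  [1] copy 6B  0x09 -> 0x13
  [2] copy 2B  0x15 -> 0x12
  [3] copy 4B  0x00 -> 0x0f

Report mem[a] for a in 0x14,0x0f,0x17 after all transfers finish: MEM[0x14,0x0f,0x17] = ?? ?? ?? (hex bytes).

D0: mem[0x09..0x0b] <- [9f 8d 65]
D1: mem[0x13..0x18] <- [9f 8d 65 8b aa 58]
D2: mem[0x12..0x13] <- [65 8b]
D3: mem[0x0f..0x12] <- [95 1d 9f 8d]
query mem[0x14]=0x8d, mem[0x0f]=0x95, mem[0x17]=0xaa

MEM[0x14,0x0f,0x17] = 8d 95 aa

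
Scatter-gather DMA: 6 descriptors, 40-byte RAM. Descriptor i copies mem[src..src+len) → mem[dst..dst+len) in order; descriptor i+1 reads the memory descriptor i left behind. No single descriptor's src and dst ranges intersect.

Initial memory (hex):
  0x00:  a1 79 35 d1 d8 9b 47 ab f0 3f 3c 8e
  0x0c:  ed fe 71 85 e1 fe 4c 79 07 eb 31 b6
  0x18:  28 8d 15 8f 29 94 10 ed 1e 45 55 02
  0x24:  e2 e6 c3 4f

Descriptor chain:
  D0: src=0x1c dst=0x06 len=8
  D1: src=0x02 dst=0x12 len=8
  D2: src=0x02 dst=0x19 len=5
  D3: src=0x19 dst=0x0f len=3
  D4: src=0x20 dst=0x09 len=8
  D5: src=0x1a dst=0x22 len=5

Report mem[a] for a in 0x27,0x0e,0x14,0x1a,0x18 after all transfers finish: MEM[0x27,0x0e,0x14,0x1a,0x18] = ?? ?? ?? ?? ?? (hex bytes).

MEM[0x27,0x0e,0x14,0x1a,0x18] = 4f e6 d8 d1 10

  after D0: wrote 8B at 0x06 = 299410ed1e455502
  after D1: wrote 8B at 0x12 = 35d1d89b299410ed
  after D2: wrote 5B at 0x19 = 35d1d89b29
  after D3: wrote 3B at 0x0f = 35d1d8
  after D4: wrote 8B at 0x09 = 1e455502e2e6c34f
  after D5: wrote 5B at 0x22 = d1d89b2910
query mem[0x27]=0x4f, mem[0x0e]=0xe6, mem[0x14]=0xd8, mem[0x1a]=0xd1, mem[0x18]=0x10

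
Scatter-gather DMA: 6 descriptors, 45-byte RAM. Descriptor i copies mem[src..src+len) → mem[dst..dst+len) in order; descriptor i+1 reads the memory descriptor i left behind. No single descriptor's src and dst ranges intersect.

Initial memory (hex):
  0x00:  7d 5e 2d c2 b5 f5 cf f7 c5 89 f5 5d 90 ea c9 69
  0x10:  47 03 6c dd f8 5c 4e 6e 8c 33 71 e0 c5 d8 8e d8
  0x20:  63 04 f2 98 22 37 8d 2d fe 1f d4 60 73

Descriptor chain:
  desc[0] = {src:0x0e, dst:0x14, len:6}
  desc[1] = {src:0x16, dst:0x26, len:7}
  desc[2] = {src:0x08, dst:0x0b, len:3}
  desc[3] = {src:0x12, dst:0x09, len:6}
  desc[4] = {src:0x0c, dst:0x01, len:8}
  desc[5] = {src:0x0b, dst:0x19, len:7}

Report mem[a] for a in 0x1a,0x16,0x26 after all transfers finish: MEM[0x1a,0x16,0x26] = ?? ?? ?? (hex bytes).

D0: mem[0x14..0x19] <- [c9 69 47 03 6c dd]
D1: mem[0x26..0x2c] <- [47 03 6c dd 71 e0 c5]
D2: mem[0x0b..0x0d] <- [c5 89 f5]
D3: mem[0x09..0x0e] <- [6c dd c9 69 47 03]
D4: mem[0x01..0x08] <- [69 47 03 69 47 03 6c dd]
D5: mem[0x19..0x1f] <- [c9 69 47 03 69 47 03]
query mem[0x1a]=0x69, mem[0x16]=0x47, mem[0x26]=0x47

MEM[0x1a,0x16,0x26] = 69 47 47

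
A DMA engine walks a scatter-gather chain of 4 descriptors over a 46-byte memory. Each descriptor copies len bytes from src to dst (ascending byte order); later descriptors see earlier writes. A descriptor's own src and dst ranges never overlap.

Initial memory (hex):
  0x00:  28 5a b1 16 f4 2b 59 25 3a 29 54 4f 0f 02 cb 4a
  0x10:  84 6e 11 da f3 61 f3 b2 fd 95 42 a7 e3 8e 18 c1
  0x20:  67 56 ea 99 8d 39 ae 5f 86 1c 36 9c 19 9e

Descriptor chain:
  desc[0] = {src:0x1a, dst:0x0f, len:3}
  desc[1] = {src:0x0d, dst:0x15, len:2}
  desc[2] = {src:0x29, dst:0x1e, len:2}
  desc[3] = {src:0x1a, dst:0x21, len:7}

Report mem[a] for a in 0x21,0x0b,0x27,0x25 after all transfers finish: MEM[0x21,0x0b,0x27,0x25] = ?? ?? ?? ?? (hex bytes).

MEM[0x21,0x0b,0x27,0x25] = 42 4f 67 1c

#0 dst[0x0f+3] := {0x42,0xa7,0xe3}
#1 dst[0x15+2] := {0x02,0xcb}
#2 dst[0x1e+2] := {0x1c,0x36}
#3 dst[0x21+7] := {0x42,0xa7,0xe3,0x8e,0x1c,0x36,0x67}
query mem[0x21]=0x42, mem[0x0b]=0x4f, mem[0x27]=0x67, mem[0x25]=0x1c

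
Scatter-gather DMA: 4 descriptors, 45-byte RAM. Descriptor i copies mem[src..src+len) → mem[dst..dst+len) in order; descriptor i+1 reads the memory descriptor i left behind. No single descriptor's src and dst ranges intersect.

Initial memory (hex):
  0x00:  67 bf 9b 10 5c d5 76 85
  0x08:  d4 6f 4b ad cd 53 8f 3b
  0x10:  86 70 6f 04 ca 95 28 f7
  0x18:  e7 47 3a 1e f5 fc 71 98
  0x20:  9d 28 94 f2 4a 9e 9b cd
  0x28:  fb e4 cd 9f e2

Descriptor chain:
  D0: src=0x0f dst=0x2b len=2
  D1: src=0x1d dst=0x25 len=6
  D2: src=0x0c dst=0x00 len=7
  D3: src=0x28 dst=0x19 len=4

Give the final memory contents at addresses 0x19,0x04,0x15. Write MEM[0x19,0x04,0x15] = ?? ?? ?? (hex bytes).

MEM[0x19,0x04,0x15] = 9d 86 95

[0] 0x0f->0x2b len=2 : 3b 86
[1] 0x1d->0x25 len=6 : fc 71 98 9d 28 94
[2] 0x0c->0x00 len=7 : cd 53 8f 3b 86 70 6f
[3] 0x28->0x19 len=4 : 9d 28 94 3b
query mem[0x19]=0x9d, mem[0x04]=0x86, mem[0x15]=0x95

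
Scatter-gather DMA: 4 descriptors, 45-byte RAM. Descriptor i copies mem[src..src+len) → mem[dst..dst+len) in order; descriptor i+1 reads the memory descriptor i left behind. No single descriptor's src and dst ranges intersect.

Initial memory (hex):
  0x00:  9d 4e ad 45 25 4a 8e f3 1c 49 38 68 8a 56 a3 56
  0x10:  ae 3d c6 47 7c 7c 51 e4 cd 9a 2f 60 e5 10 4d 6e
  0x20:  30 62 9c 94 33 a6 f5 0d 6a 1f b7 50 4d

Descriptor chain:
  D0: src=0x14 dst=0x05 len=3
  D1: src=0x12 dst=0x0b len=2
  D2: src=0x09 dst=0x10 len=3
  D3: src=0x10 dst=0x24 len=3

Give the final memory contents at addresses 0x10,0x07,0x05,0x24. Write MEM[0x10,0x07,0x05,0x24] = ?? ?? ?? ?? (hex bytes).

MEM[0x10,0x07,0x05,0x24] = 49 51 7c 49

#0 dst[0x05+3] := {0x7c,0x7c,0x51}
#1 dst[0x0b+2] := {0xc6,0x47}
#2 dst[0x10+3] := {0x49,0x38,0xc6}
#3 dst[0x24+3] := {0x49,0x38,0xc6}
query mem[0x10]=0x49, mem[0x07]=0x51, mem[0x05]=0x7c, mem[0x24]=0x49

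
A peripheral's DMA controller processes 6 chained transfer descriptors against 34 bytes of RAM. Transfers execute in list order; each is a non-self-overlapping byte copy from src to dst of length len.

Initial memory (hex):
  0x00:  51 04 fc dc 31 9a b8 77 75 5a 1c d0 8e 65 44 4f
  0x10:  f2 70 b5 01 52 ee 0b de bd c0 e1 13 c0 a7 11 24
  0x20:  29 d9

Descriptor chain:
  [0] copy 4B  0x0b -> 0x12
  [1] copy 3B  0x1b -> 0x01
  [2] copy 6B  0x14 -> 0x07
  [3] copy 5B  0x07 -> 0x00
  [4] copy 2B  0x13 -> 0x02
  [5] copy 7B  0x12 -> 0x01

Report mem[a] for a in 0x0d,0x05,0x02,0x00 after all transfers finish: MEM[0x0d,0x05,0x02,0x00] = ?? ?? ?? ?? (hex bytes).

D0: mem[0x12..0x15] <- [d0 8e 65 44]
D1: mem[0x01..0x03] <- [13 c0 a7]
D2: mem[0x07..0x0c] <- [65 44 0b de bd c0]
D3: mem[0x00..0x04] <- [65 44 0b de bd]
D4: mem[0x02..0x03] <- [8e 65]
D5: mem[0x01..0x07] <- [d0 8e 65 44 0b de bd]
query mem[0x0d]=0x65, mem[0x05]=0x0b, mem[0x02]=0x8e, mem[0x00]=0x65

MEM[0x0d,0x05,0x02,0x00] = 65 0b 8e 65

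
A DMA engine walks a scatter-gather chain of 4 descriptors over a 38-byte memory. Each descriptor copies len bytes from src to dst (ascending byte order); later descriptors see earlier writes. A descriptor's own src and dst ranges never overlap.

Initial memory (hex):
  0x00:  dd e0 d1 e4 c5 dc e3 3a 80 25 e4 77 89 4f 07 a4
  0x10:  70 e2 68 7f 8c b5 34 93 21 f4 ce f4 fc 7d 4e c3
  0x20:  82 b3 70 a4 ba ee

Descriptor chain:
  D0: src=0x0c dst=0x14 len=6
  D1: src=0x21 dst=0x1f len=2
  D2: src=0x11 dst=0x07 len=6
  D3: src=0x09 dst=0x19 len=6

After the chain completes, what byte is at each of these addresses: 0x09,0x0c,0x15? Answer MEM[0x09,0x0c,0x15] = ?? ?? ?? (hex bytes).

D0: mem[0x14..0x19] <- [89 4f 07 a4 70 e2]
D1: mem[0x1f..0x20] <- [b3 70]
D2: mem[0x07..0x0c] <- [e2 68 7f 89 4f 07]
D3: mem[0x19..0x1e] <- [7f 89 4f 07 4f 07]
query mem[0x09]=0x7f, mem[0x0c]=0x07, mem[0x15]=0x4f

MEM[0x09,0x0c,0x15] = 7f 07 4f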